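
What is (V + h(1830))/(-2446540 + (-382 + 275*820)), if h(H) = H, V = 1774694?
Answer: -888262/1110711 ≈ -0.79972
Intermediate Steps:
(V + h(1830))/(-2446540 + (-382 + 275*820)) = (1774694 + 1830)/(-2446540 + (-382 + 275*820)) = 1776524/(-2446540 + (-382 + 225500)) = 1776524/(-2446540 + 225118) = 1776524/(-2221422) = 1776524*(-1/2221422) = -888262/1110711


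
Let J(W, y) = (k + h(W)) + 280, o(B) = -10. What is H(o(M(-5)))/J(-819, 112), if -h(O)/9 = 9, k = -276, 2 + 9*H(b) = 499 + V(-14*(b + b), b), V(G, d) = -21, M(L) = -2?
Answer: -68/99 ≈ -0.68687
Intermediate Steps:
H(b) = 476/9 (H(b) = -2/9 + (499 - 21)/9 = -2/9 + (⅑)*478 = -2/9 + 478/9 = 476/9)
h(O) = -81 (h(O) = -9*9 = -81)
J(W, y) = -77 (J(W, y) = (-276 - 81) + 280 = -357 + 280 = -77)
H(o(M(-5)))/J(-819, 112) = (476/9)/(-77) = (476/9)*(-1/77) = -68/99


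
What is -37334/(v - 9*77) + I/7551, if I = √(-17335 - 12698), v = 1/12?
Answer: 448008/8315 + I*√3337/2517 ≈ 53.88 + 0.022951*I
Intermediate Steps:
v = 1/12 ≈ 0.083333
I = 3*I*√3337 (I = √(-30033) = 3*I*√3337 ≈ 173.3*I)
-37334/(v - 9*77) + I/7551 = -37334/(1/12 - 9*77) + (3*I*√3337)/7551 = -37334/(1/12 - 693) + (3*I*√3337)*(1/7551) = -37334/(-8315/12) + I*√3337/2517 = -37334*(-12/8315) + I*√3337/2517 = 448008/8315 + I*√3337/2517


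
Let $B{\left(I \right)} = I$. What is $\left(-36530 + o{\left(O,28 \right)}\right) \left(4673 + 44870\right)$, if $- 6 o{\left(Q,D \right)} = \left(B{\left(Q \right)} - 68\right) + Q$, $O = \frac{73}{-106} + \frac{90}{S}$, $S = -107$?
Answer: $- \frac{61560487021943}{34026} \approx -1.8092 \cdot 10^{9}$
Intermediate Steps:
$O = - \frac{17351}{11342}$ ($O = \frac{73}{-106} + \frac{90}{-107} = 73 \left(- \frac{1}{106}\right) + 90 \left(- \frac{1}{107}\right) = - \frac{73}{106} - \frac{90}{107} = - \frac{17351}{11342} \approx -1.5298$)
$o{\left(Q,D \right)} = \frac{34}{3} - \frac{Q}{3}$ ($o{\left(Q,D \right)} = - \frac{\left(Q - 68\right) + Q}{6} = - \frac{\left(-68 + Q\right) + Q}{6} = - \frac{-68 + 2 Q}{6} = \frac{34}{3} - \frac{Q}{3}$)
$\left(-36530 + o{\left(O,28 \right)}\right) \left(4673 + 44870\right) = \left(-36530 + \left(\frac{34}{3} - - \frac{17351}{34026}\right)\right) \left(4673 + 44870\right) = \left(-36530 + \left(\frac{34}{3} + \frac{17351}{34026}\right)\right) 49543 = \left(-36530 + \frac{402979}{34026}\right) 49543 = \left(- \frac{1242566801}{34026}\right) 49543 = - \frac{61560487021943}{34026}$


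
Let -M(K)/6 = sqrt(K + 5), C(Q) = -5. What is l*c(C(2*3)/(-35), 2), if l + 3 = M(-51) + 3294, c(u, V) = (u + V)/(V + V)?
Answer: 49365/28 - 45*I*sqrt(46)/14 ≈ 1763.0 - 21.8*I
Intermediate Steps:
c(u, V) = (V + u)/(2*V) (c(u, V) = (V + u)/((2*V)) = (V + u)*(1/(2*V)) = (V + u)/(2*V))
M(K) = -6*sqrt(5 + K) (M(K) = -6*sqrt(K + 5) = -6*sqrt(5 + K))
l = 3291 - 6*I*sqrt(46) (l = -3 + (-6*sqrt(5 - 51) + 3294) = -3 + (-6*I*sqrt(46) + 3294) = -3 + (3294 - 6*I*sqrt(46)) = 3291 - 6*I*sqrt(46) ≈ 3291.0 - 40.694*I)
l*c(C(2*3)/(-35), 2) = (3291 - 6*I*sqrt(46))*((1/2)*(2 - 5/(-35))/2) = (3291 - 6*I*sqrt(46))*((1/2)*(1/2)*(2 - 5*(-1/35))) = (3291 - 6*I*sqrt(46))*((1/2)*(1/2)*(2 + 1/7)) = (3291 - 6*I*sqrt(46))*((1/2)*(1/2)*(15/7)) = (3291 - 6*I*sqrt(46))*(15/28) = 49365/28 - 45*I*sqrt(46)/14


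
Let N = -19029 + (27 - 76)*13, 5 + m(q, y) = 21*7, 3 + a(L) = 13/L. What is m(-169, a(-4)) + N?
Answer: -19524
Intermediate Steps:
a(L) = -3 + 13/L
m(q, y) = 142 (m(q, y) = -5 + 21*7 = -5 + 147 = 142)
N = -19666 (N = -19029 - 49*13 = -19029 - 637 = -19666)
m(-169, a(-4)) + N = 142 - 19666 = -19524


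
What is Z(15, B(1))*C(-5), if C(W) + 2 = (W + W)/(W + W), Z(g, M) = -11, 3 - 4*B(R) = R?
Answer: 11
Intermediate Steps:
B(R) = ¾ - R/4
C(W) = -1 (C(W) = -2 + (W + W)/(W + W) = -2 + (2*W)/((2*W)) = -2 + (2*W)*(1/(2*W)) = -2 + 1 = -1)
Z(15, B(1))*C(-5) = -11*(-1) = 11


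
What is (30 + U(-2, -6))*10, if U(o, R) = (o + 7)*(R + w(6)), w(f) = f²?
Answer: 1800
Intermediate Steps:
U(o, R) = (7 + o)*(36 + R) (U(o, R) = (o + 7)*(R + 6²) = (7 + o)*(R + 36) = (7 + o)*(36 + R))
(30 + U(-2, -6))*10 = (30 + (252 + 7*(-6) + 36*(-2) - 6*(-2)))*10 = (30 + (252 - 42 - 72 + 12))*10 = (30 + 150)*10 = 180*10 = 1800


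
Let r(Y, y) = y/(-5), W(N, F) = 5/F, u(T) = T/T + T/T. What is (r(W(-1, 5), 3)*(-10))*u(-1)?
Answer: 12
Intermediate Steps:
u(T) = 2 (u(T) = 1 + 1 = 2)
r(Y, y) = -y/5
(r(W(-1, 5), 3)*(-10))*u(-1) = (-1/5*3*(-10))*2 = -3/5*(-10)*2 = 6*2 = 12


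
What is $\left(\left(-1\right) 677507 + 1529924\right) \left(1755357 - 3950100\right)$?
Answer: $-1870836243831$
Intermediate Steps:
$\left(\left(-1\right) 677507 + 1529924\right) \left(1755357 - 3950100\right) = \left(-677507 + 1529924\right) \left(-2194743\right) = 852417 \left(-2194743\right) = -1870836243831$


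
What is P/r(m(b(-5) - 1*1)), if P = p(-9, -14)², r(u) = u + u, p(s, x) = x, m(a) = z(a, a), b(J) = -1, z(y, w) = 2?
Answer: 49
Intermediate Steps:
m(a) = 2
r(u) = 2*u
P = 196 (P = (-14)² = 196)
P/r(m(b(-5) - 1*1)) = 196/((2*2)) = 196/4 = 196*(¼) = 49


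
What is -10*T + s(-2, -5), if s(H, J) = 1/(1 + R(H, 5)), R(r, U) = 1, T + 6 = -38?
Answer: 881/2 ≈ 440.50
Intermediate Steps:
T = -44 (T = -6 - 38 = -44)
s(H, J) = ½ (s(H, J) = 1/(1 + 1) = 1/2 = ½)
-10*T + s(-2, -5) = -10*(-44) + ½ = 440 + ½ = 881/2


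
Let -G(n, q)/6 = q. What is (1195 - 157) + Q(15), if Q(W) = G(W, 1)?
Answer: 1032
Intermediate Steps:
G(n, q) = -6*q
Q(W) = -6 (Q(W) = -6*1 = -6)
(1195 - 157) + Q(15) = (1195 - 157) - 6 = 1038 - 6 = 1032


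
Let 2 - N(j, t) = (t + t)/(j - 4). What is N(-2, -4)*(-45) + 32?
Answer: 2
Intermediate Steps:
N(j, t) = 2 - 2*t/(-4 + j) (N(j, t) = 2 - (t + t)/(j - 4) = 2 - 2*t/(-4 + j))
N(-2, -4)*(-45) + 32 = (2*(-4 - 2 - 1*(-4))/(-4 - 2))*(-45) + 32 = (2*(-4 - 2 + 4)/(-6))*(-45) + 32 = (2*(-⅙)*(-2))*(-45) + 32 = (⅔)*(-45) + 32 = -30 + 32 = 2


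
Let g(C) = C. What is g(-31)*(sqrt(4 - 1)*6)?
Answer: -186*sqrt(3) ≈ -322.16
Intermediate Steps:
g(-31)*(sqrt(4 - 1)*6) = -31*sqrt(4 - 1)*6 = -31*sqrt(3)*6 = -186*sqrt(3)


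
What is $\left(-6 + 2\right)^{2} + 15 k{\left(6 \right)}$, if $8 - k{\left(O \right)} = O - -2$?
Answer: $16$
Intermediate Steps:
$k{\left(O \right)} = 6 - O$ ($k{\left(O \right)} = 8 - \left(O - -2\right) = 8 - \left(O + 2\right) = 8 - \left(2 + O\right) = 6 - O$)
$\left(-6 + 2\right)^{2} + 15 k{\left(6 \right)} = \left(-6 + 2\right)^{2} + 15 \left(6 - 6\right) = \left(-4\right)^{2} + 15 \left(6 - 6\right) = 16 + 15 \cdot 0 = 16 + 0 = 16$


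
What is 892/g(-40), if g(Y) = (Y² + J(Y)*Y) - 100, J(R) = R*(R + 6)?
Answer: -223/13225 ≈ -0.016862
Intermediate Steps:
J(R) = R*(6 + R)
g(Y) = -100 + Y² + Y²*(6 + Y) (g(Y) = (Y² + (Y*(6 + Y))*Y) - 100 = (Y² + Y²*(6 + Y)) - 100 = -100 + Y² + Y²*(6 + Y))
892/g(-40) = 892/(-100 + (-40)³ + 7*(-40)²) = 892/(-100 - 64000 + 7*1600) = 892/(-100 - 64000 + 11200) = 892/(-52900) = 892*(-1/52900) = -223/13225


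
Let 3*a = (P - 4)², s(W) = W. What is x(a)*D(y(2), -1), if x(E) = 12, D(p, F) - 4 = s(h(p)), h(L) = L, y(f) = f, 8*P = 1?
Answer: 72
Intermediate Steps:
P = ⅛ (P = (⅛)*1 = ⅛ ≈ 0.12500)
D(p, F) = 4 + p
a = 961/192 (a = (⅛ - 4)²/3 = (-31/8)²/3 = (⅓)*(961/64) = 961/192 ≈ 5.0052)
x(a)*D(y(2), -1) = 12*(4 + 2) = 12*6 = 72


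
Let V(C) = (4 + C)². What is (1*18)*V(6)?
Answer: 1800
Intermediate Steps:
(1*18)*V(6) = (1*18)*(4 + 6)² = 18*10² = 18*100 = 1800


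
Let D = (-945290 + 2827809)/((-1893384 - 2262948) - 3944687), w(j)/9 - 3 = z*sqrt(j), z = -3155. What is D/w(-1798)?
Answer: -1882519/434960000262783663 - 5939347445*I*sqrt(1798)/1304880000788350989 ≈ -4.328e-12 - 1.93e-7*I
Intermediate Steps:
w(j) = 27 - 28395*sqrt(j) (w(j) = 27 + 9*(-3155*sqrt(j)) = 27 - 28395*sqrt(j))
D = -1882519/8101019 (D = 1882519/(-4156332 - 3944687) = 1882519/(-8101019) = 1882519*(-1/8101019) = -1882519/8101019 ≈ -0.23238)
D/w(-1798) = -1882519/(8101019*(27 - 28395*I*sqrt(1798)))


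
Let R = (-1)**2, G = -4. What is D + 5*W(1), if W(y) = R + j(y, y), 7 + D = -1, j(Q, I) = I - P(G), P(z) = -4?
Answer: 22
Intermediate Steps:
j(Q, I) = 4 + I (j(Q, I) = I - 1*(-4) = I + 4 = 4 + I)
R = 1
D = -8 (D = -7 - 1 = -8)
W(y) = 5 + y (W(y) = 1 + (4 + y) = 5 + y)
D + 5*W(1) = -8 + 5*(5 + 1) = -8 + 5*6 = -8 + 30 = 22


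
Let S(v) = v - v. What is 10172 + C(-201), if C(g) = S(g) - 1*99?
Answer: 10073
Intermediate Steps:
S(v) = 0
C(g) = -99 (C(g) = 0 - 1*99 = 0 - 99 = -99)
10172 + C(-201) = 10172 - 99 = 10073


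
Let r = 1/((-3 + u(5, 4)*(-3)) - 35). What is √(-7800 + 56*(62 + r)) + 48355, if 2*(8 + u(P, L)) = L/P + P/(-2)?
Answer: 48355 + 6*I*√6311698/229 ≈ 48355.0 + 65.825*I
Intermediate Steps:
u(P, L) = -8 - P/4 + L/(2*P) (u(P, L) = -8 + (L/P + P/(-2))/2 = -8 + (L/P + P*(-½))/2 = -8 + (L/P - P/2)/2 = -8 + (-P/2 + L/P)/2 = -8 + (-P/4 + L/(2*P)) = -8 - P/4 + L/(2*P))
r = -20/229 (r = 1/((-3 + (-8 - ¼*5 + (½)*4/5)*(-3)) - 35) = 1/((-3 + (-8 - 5/4 + (½)*4*(⅕))*(-3)) - 35) = 1/((-3 + (-8 - 5/4 + ⅖)*(-3)) - 35) = 1/((-3 - 177/20*(-3)) - 35) = 1/((-3 + 531/20) - 35) = 1/(471/20 - 35) = 1/(-229/20) = -20/229 ≈ -0.087336)
√(-7800 + 56*(62 + r)) + 48355 = √(-7800 + 56*(62 - 20/229)) + 48355 = √(-7800 + 56*(14178/229)) + 48355 = √(-7800 + 793968/229) + 48355 = √(-992232/229) + 48355 = 6*I*√6311698/229 + 48355 = 48355 + 6*I*√6311698/229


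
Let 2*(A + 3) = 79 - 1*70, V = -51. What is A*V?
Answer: -153/2 ≈ -76.500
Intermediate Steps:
A = 3/2 (A = -3 + (79 - 1*70)/2 = -3 + (79 - 70)/2 = -3 + (½)*9 = -3 + 9/2 = 3/2 ≈ 1.5000)
A*V = (3/2)*(-51) = -153/2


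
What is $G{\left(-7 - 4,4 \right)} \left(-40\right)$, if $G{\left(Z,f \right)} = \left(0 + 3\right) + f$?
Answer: $-280$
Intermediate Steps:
$G{\left(Z,f \right)} = 3 + f$
$G{\left(-7 - 4,4 \right)} \left(-40\right) = \left(3 + 4\right) \left(-40\right) = 7 \left(-40\right) = -280$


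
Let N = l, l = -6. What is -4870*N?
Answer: 29220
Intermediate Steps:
N = -6
-4870*N = -4870*(-6) = 29220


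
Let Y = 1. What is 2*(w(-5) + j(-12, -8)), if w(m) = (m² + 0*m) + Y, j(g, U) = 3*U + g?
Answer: -20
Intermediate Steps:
j(g, U) = g + 3*U
w(m) = 1 + m² (w(m) = (m² + 0*m) + 1 = (m² + 0) + 1 = m² + 1 = 1 + m²)
2*(w(-5) + j(-12, -8)) = 2*((1 + (-5)²) + (-12 + 3*(-8))) = 2*((1 + 25) + (-12 - 24)) = 2*(26 - 36) = 2*(-10) = -20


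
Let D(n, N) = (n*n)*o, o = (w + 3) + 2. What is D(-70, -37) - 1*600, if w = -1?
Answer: 19000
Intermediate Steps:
o = 4 (o = (-1 + 3) + 2 = 2 + 2 = 4)
D(n, N) = 4*n**2 (D(n, N) = (n*n)*4 = n**2*4 = 4*n**2)
D(-70, -37) - 1*600 = 4*(-70)**2 - 1*600 = 4*4900 - 600 = 19600 - 600 = 19000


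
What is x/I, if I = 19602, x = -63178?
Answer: -31589/9801 ≈ -3.2230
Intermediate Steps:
x/I = -63178/19602 = -63178*1/19602 = -31589/9801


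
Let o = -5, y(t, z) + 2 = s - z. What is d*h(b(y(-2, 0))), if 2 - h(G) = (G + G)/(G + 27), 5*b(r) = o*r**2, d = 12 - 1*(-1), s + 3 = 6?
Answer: 27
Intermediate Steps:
s = 3 (s = -3 + 6 = 3)
y(t, z) = 1 - z (y(t, z) = -2 + (3 - z) = 1 - z)
d = 13 (d = 12 + 1 = 13)
b(r) = -r**2 (b(r) = (-5*r**2)/5 = -r**2)
h(G) = 2 - 2*G/(27 + G) (h(G) = 2 - (G + G)/(G + 27) = 2 - 2*G/(27 + G))
d*h(b(y(-2, 0))) = 13*(54/(27 - (1 - 1*0)**2)) = 13*(54/(27 - (1 + 0)**2)) = 13*(54/(27 - 1*1**2)) = 13*(54/(27 - 1*1)) = 13*(54/(27 - 1)) = 13*(54/26) = 13*(54*(1/26)) = 13*(27/13) = 27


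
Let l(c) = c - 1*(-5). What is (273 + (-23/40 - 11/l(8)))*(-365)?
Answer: -10309133/104 ≈ -99126.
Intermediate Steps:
l(c) = 5 + c (l(c) = c + 5 = 5 + c)
(273 + (-23/40 - 11/l(8)))*(-365) = (273 + (-23/40 - 11/(5 + 8)))*(-365) = (273 + (-23*1/40 - 11/13))*(-365) = (273 + (-23/40 - 11*1/13))*(-365) = (273 + (-23/40 - 11/13))*(-365) = (273 - 739/520)*(-365) = (141221/520)*(-365) = -10309133/104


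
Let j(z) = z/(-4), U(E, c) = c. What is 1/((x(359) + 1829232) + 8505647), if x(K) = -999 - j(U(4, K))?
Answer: 4/41335879 ≈ 9.6768e-8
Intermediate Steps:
j(z) = -z/4 (j(z) = z*(-¼) = -z/4)
x(K) = -999 + K/4 (x(K) = -999 - (-1)*K/4 = -999 + K/4)
1/((x(359) + 1829232) + 8505647) = 1/(((-999 + (¼)*359) + 1829232) + 8505647) = 1/(((-999 + 359/4) + 1829232) + 8505647) = 1/((-3637/4 + 1829232) + 8505647) = 1/(7313291/4 + 8505647) = 1/(41335879/4) = 4/41335879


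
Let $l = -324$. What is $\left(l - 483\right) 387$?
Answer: $-312309$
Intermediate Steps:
$\left(l - 483\right) 387 = \left(-324 - 483\right) 387 = \left(-807\right) 387 = -312309$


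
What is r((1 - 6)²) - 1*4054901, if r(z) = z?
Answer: -4054876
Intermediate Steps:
r((1 - 6)²) - 1*4054901 = (1 - 6)² - 1*4054901 = (-5)² - 4054901 = 25 - 4054901 = -4054876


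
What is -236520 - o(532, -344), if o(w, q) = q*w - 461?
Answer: -53051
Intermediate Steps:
o(w, q) = -461 + q*w
-236520 - o(532, -344) = -236520 - (-461 - 344*532) = -236520 - (-461 - 183008) = -236520 - 1*(-183469) = -236520 + 183469 = -53051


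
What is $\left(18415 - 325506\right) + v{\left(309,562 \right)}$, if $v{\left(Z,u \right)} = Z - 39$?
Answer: $-306821$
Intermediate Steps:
$v{\left(Z,u \right)} = -39 + Z$
$\left(18415 - 325506\right) + v{\left(309,562 \right)} = \left(18415 - 325506\right) + \left(-39 + 309\right) = -307091 + 270 = -306821$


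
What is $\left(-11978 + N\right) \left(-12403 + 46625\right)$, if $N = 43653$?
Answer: $1083981850$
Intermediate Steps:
$\left(-11978 + N\right) \left(-12403 + 46625\right) = \left(-11978 + 43653\right) \left(-12403 + 46625\right) = 31675 \cdot 34222 = 1083981850$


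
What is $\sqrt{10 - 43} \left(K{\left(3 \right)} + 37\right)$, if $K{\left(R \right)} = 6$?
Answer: $43 i \sqrt{33} \approx 247.02 i$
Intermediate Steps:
$\sqrt{10 - 43} \left(K{\left(3 \right)} + 37\right) = \sqrt{10 - 43} \left(6 + 37\right) = \sqrt{-33} \cdot 43 = i \sqrt{33} \cdot 43 = 43 i \sqrt{33}$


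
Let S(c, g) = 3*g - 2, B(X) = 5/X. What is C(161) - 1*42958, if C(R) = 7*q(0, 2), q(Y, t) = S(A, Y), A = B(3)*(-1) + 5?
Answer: -42972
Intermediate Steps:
A = 10/3 (A = (5/3)*(-1) + 5 = -5/3 + 5 = 10/3 ≈ 3.3333)
S(c, g) = -2 + 3*g
q(Y, t) = -2 + 3*Y
C(R) = -14 (C(R) = 7*(-2 + 3*0) = 7*(-2 + 0) = 7*(-2) = -14)
C(161) - 1*42958 = -14 - 1*42958 = -14 - 42958 = -42972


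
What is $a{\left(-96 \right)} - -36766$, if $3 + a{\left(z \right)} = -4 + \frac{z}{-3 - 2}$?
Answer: $\frac{183891}{5} \approx 36778.0$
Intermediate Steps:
$a{\left(z \right)} = -7 - \frac{z}{5}$ ($a{\left(z \right)} = -3 + \left(-4 + \frac{z}{-3 - 2}\right) = -3 + \left(-4 + \frac{z}{-5}\right) = -3 + \left(-4 + z \left(- \frac{1}{5}\right)\right) = -3 - \left(4 + \frac{z}{5}\right) = -7 - \frac{z}{5}$)
$a{\left(-96 \right)} - -36766 = \left(-7 - - \frac{96}{5}\right) - -36766 = \left(-7 + \frac{96}{5}\right) + 36766 = \frac{61}{5} + 36766 = \frac{183891}{5}$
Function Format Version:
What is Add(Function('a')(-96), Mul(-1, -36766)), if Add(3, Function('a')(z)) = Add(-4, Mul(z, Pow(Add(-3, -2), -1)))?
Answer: Rational(183891, 5) ≈ 36778.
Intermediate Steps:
Function('a')(z) = Add(-7, Mul(Rational(-1, 5), z)) (Function('a')(z) = Add(-3, Add(-4, Mul(z, Pow(Add(-3, -2), -1)))) = Add(-3, Add(-4, Mul(z, Pow(-5, -1)))) = Add(-3, Add(-4, Mul(z, Rational(-1, 5)))) = Add(-3, Add(-4, Mul(Rational(-1, 5), z))) = Add(-7, Mul(Rational(-1, 5), z)))
Add(Function('a')(-96), Mul(-1, -36766)) = Add(Add(-7, Mul(Rational(-1, 5), -96)), Mul(-1, -36766)) = Add(Add(-7, Rational(96, 5)), 36766) = Add(Rational(61, 5), 36766) = Rational(183891, 5)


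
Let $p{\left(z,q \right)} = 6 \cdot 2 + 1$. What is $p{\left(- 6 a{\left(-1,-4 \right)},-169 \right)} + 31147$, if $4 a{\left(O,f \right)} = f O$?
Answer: $31160$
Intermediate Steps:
$a{\left(O,f \right)} = \frac{O f}{4}$ ($a{\left(O,f \right)} = \frac{f O}{4} = \frac{O f}{4}$)
$p{\left(z,q \right)} = 13$ ($p{\left(z,q \right)} = 12 + 1 = 13$)
$p{\left(- 6 a{\left(-1,-4 \right)},-169 \right)} + 31147 = 13 + 31147 = 31160$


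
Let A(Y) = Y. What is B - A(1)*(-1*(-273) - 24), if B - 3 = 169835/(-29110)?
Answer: -1466179/5822 ≈ -251.83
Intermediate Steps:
B = -16501/5822 (B = 3 + 169835/(-29110) = 3 + 169835*(-1/29110) = 3 - 33967/5822 = -16501/5822 ≈ -2.8342)
B - A(1)*(-1*(-273) - 24) = -16501/5822 - (-1*(-273) - 24) = -16501/5822 - (273 - 24) = -16501/5822 - 249 = -1466179/5822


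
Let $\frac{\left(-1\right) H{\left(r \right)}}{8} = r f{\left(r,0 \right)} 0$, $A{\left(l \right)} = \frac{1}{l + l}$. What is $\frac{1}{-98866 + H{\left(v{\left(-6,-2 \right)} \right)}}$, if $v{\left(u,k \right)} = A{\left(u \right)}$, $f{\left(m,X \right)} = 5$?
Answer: $- \frac{1}{98866} \approx -1.0115 \cdot 10^{-5}$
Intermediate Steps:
$A{\left(l \right)} = \frac{1}{2 l}$
$v{\left(u,k \right)} = \frac{1}{2 u}$
$H{\left(r \right)} = 0$ ($H{\left(r \right)} = - 8 r 5 \cdot 0 = - 8 \cdot 5 r 0 = \left(-8\right) 0 = 0$)
$\frac{1}{-98866 + H{\left(v{\left(-6,-2 \right)} \right)}} = \frac{1}{-98866 + 0} = \frac{1}{-98866} = - \frac{1}{98866}$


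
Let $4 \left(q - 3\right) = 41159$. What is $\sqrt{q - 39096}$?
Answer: $\frac{i \sqrt{115213}}{2} \approx 169.72 i$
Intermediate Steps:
$q = \frac{41171}{4}$ ($q = 3 + \frac{1}{4} \cdot 41159 = 3 + \frac{41159}{4} = \frac{41171}{4} \approx 10293.0$)
$\sqrt{q - 39096} = \sqrt{\frac{41171}{4} - 39096} = \sqrt{- \frac{115213}{4}} = \frac{i \sqrt{115213}}{2}$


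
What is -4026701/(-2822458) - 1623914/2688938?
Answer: 3122060136463/3794707284802 ≈ 0.82274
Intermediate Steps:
-4026701/(-2822458) - 1623914/2688938 = -4026701*(-1/2822458) - 1623914*1/2688938 = 4026701/2822458 - 811957/1344469 = 3122060136463/3794707284802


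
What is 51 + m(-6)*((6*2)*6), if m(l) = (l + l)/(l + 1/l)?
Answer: 7071/37 ≈ 191.11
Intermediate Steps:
m(l) = 2*l/(l + 1/l) (m(l) = (2*l)/(l + 1/l) = 2*l/(l + 1/l))
51 + m(-6)*((6*2)*6) = 51 + (2*(-6)²/(1 + (-6)²))*((6*2)*6) = 51 + (2*36/(1 + 36))*(12*6) = 51 + (2*36/37)*72 = 51 + (2*36*(1/37))*72 = 51 + (72/37)*72 = 51 + 5184/37 = 7071/37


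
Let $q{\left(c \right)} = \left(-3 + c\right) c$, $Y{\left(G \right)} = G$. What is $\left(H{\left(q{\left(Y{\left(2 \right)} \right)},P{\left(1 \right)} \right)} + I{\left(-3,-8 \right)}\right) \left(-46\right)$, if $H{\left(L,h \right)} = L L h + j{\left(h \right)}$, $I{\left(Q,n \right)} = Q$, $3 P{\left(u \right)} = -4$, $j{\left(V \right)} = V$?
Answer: $\frac{1334}{3} \approx 444.67$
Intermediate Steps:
$P{\left(u \right)} = - \frac{4}{3}$ ($P{\left(u \right)} = \frac{1}{3} \left(-4\right) = - \frac{4}{3}$)
$q{\left(c \right)} = c \left(-3 + c\right)$
$H{\left(L,h \right)} = h + h L^{2}$ ($H{\left(L,h \right)} = L L h + h = L^{2} h + h = h L^{2} + h = h + h L^{2}$)
$\left(H{\left(q{\left(Y{\left(2 \right)} \right)},P{\left(1 \right)} \right)} + I{\left(-3,-8 \right)}\right) \left(-46\right) = \left(- \frac{4 \left(1 + \left(2 \left(-3 + 2\right)\right)^{2}\right)}{3} - 3\right) \left(-46\right) = \left(- \frac{4 \left(1 + \left(2 \left(-1\right)\right)^{2}\right)}{3} - 3\right) \left(-46\right) = \left(- \frac{4 \left(1 + \left(-2\right)^{2}\right)}{3} - 3\right) \left(-46\right) = \left(- \frac{4 \left(1 + 4\right)}{3} - 3\right) \left(-46\right) = \left(\left(- \frac{4}{3}\right) 5 - 3\right) \left(-46\right) = \left(- \frac{20}{3} - 3\right) \left(-46\right) = \left(- \frac{29}{3}\right) \left(-46\right) = \frac{1334}{3}$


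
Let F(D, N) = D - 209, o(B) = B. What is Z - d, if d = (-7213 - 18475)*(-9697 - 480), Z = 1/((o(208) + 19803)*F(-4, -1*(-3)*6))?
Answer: -1114290588696169/4262343 ≈ -2.6143e+8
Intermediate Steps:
F(D, N) = -209 + D
Z = -1/4262343 (Z = 1/((208 + 19803)*(-209 - 4)) = 1/(20011*(-213)) = (1/20011)*(-1/213) = -1/4262343 ≈ -2.3461e-7)
d = 261426776 (d = -25688*(-10177) = 261426776)
Z - d = -1/4262343 - 1*261426776 = -1/4262343 - 261426776 = -1114290588696169/4262343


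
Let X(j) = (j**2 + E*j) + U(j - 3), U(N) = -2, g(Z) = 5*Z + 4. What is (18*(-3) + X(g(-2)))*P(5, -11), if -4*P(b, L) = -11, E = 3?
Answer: -209/2 ≈ -104.50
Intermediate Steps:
P(b, L) = 11/4 (P(b, L) = -1/4*(-11) = 11/4)
g(Z) = 4 + 5*Z
X(j) = -2 + j**2 + 3*j (X(j) = (j**2 + 3*j) - 2 = -2 + j**2 + 3*j)
(18*(-3) + X(g(-2)))*P(5, -11) = (18*(-3) + (-2 + (4 + 5*(-2))**2 + 3*(4 + 5*(-2))))*(11/4) = (-54 + (-2 + (4 - 10)**2 + 3*(4 - 10)))*(11/4) = (-54 + (-2 + (-6)**2 + 3*(-6)))*(11/4) = (-54 + (-2 + 36 - 18))*(11/4) = (-54 + 16)*(11/4) = -38*11/4 = -209/2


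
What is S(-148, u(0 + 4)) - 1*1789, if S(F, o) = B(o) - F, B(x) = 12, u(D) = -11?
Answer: -1629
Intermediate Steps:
S(F, o) = 12 - F
S(-148, u(0 + 4)) - 1*1789 = (12 - 1*(-148)) - 1*1789 = (12 + 148) - 1789 = 160 - 1789 = -1629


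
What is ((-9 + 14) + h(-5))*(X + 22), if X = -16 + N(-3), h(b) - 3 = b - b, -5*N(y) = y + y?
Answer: 288/5 ≈ 57.600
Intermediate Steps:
N(y) = -2*y/5 (N(y) = -(y + y)/5 = -2*y/5)
h(b) = 3 (h(b) = 3 + (b - b) = 3 + 0 = 3)
X = -74/5 (X = -16 - ⅖*(-3) = -16 + 6/5 = -74/5 ≈ -14.800)
((-9 + 14) + h(-5))*(X + 22) = ((-9 + 14) + 3)*(-74/5 + 22) = (5 + 3)*(36/5) = 8*(36/5) = 288/5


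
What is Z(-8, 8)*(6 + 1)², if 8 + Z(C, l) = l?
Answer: 0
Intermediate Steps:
Z(C, l) = -8 + l
Z(-8, 8)*(6 + 1)² = (-8 + 8)*(6 + 1)² = 0*7² = 0*49 = 0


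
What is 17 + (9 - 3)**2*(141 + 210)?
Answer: 12653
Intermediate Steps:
17 + (9 - 3)**2*(141 + 210) = 17 + 6**2*351 = 17 + 36*351 = 17 + 12636 = 12653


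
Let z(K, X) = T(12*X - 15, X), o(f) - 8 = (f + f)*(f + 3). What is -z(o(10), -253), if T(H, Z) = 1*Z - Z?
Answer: 0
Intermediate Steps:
o(f) = 8 + 2*f*(3 + f) (o(f) = 8 + (f + f)*(f + 3) = 8 + (2*f)*(3 + f) = 8 + 2*f*(3 + f))
T(H, Z) = 0 (T(H, Z) = Z - Z = 0)
z(K, X) = 0
-z(o(10), -253) = -1*0 = 0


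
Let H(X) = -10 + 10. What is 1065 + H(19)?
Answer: 1065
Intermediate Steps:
H(X) = 0
1065 + H(19) = 1065 + 0 = 1065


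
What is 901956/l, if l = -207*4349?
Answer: -300652/300081 ≈ -1.0019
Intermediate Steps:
l = -900243
901956/l = 901956/(-900243) = 901956*(-1/900243) = -300652/300081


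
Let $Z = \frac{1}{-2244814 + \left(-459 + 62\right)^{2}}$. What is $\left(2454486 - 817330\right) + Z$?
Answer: $\frac{3417080188979}{2087205} \approx 1.6372 \cdot 10^{6}$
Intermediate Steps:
$Z = - \frac{1}{2087205}$ ($Z = \frac{1}{-2244814 + \left(-397\right)^{2}} = \frac{1}{-2244814 + 157609} = \frac{1}{-2087205} = - \frac{1}{2087205} \approx -4.7911 \cdot 10^{-7}$)
$\left(2454486 - 817330\right) + Z = \left(2454486 - 817330\right) - \frac{1}{2087205} = 1637156 - \frac{1}{2087205} = \frac{3417080188979}{2087205}$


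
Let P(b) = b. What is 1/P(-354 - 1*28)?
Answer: -1/382 ≈ -0.0026178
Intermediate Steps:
1/P(-354 - 1*28) = 1/(-354 - 1*28) = 1/(-354 - 28) = 1/(-382) = -1/382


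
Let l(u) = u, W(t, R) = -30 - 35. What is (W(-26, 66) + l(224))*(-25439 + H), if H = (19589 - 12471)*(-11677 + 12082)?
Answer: 454318809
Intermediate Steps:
W(t, R) = -65
H = 2882790 (H = 7118*405 = 2882790)
(W(-26, 66) + l(224))*(-25439 + H) = (-65 + 224)*(-25439 + 2882790) = 159*2857351 = 454318809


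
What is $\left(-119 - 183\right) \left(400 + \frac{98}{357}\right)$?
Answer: $- \frac{6165028}{51} \approx -1.2088 \cdot 10^{5}$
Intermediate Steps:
$\left(-119 - 183\right) \left(400 + \frac{98}{357}\right) = - 302 \left(400 + 98 \cdot \frac{1}{357}\right) = - 302 \left(400 + \frac{14}{51}\right) = \left(-302\right) \frac{20414}{51} = - \frac{6165028}{51}$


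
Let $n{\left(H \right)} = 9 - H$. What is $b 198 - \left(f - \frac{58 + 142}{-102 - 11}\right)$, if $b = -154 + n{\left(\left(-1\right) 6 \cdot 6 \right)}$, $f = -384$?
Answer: $- \frac{2395574}{113} \approx -21200.0$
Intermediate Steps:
$b = -109$ ($b = -154 - \left(-9 + \left(-1\right) 6 \cdot 6\right) = -154 - \left(-9 - 36\right) = -154 + \left(9 - -36\right) = -154 + \left(9 + 36\right) = -154 + 45 = -109$)
$b 198 - \left(f - \frac{58 + 142}{-102 - 11}\right) = \left(-109\right) 198 + \left(\frac{58 + 142}{-102 - 11} - -384\right) = -21582 + \left(\frac{200}{-113} + 384\right) = -21582 + \left(200 \left(- \frac{1}{113}\right) + 384\right) = -21582 + \left(- \frac{200}{113} + 384\right) = -21582 + \frac{43192}{113} = - \frac{2395574}{113}$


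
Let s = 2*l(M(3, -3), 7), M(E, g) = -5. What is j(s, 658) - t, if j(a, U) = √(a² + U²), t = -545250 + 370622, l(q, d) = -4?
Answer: 174628 + 2*√108257 ≈ 1.7529e+5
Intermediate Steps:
t = -174628
s = -8 (s = 2*(-4) = -8)
j(a, U) = √(U² + a²)
j(s, 658) - t = √(658² + (-8)²) - 1*(-174628) = √(432964 + 64) + 174628 = √433028 + 174628 = 2*√108257 + 174628 = 174628 + 2*√108257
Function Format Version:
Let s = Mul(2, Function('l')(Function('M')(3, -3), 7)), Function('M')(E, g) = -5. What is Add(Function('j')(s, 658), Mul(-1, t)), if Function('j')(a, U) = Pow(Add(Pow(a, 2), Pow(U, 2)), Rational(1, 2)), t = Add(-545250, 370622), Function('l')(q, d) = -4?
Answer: Add(174628, Mul(2, Pow(108257, Rational(1, 2)))) ≈ 1.7529e+5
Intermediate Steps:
t = -174628
s = -8 (s = Mul(2, -4) = -8)
Function('j')(a, U) = Pow(Add(Pow(U, 2), Pow(a, 2)), Rational(1, 2))
Add(Function('j')(s, 658), Mul(-1, t)) = Add(Pow(Add(Pow(658, 2), Pow(-8, 2)), Rational(1, 2)), Mul(-1, -174628)) = Add(Pow(Add(432964, 64), Rational(1, 2)), 174628) = Add(Pow(433028, Rational(1, 2)), 174628) = Add(Mul(2, Pow(108257, Rational(1, 2))), 174628) = Add(174628, Mul(2, Pow(108257, Rational(1, 2))))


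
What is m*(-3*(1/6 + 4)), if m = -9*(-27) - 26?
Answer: -5425/2 ≈ -2712.5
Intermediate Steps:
m = 217 (m = 243 - 26 = 217)
m*(-3*(1/6 + 4)) = 217*(-3*(1/6 + 4)) = 217*(-3*25/6) = 217*(-25/2) = -5425/2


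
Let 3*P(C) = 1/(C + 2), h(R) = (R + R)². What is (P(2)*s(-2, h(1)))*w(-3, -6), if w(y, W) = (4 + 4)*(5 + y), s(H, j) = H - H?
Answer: 0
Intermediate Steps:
h(R) = 4*R² (h(R) = (2*R)² = 4*R²)
s(H, j) = 0
P(C) = 1/(3*(2 + C)) (P(C) = 1/(3*(C + 2)) = 1/(3*(2 + C)))
w(y, W) = 40 + 8*y (w(y, W) = 8*(5 + y) = 40 + 8*y)
(P(2)*s(-2, h(1)))*w(-3, -6) = ((1/(3*(2 + 2)))*0)*(40 + 8*(-3)) = (((⅓)/4)*0)*(40 - 24) = (((⅓)*(¼))*0)*16 = ((1/12)*0)*16 = 0*16 = 0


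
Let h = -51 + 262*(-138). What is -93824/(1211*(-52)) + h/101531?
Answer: 1811504335/1598402533 ≈ 1.1333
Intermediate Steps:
h = -36207 (h = -51 - 36156 = -36207)
-93824/(1211*(-52)) + h/101531 = -93824/(1211*(-52)) - 36207/101531 = -93824/(-62972) - 36207*1/101531 = -93824*(-1/62972) - 36207/101531 = 23456/15743 - 36207/101531 = 1811504335/1598402533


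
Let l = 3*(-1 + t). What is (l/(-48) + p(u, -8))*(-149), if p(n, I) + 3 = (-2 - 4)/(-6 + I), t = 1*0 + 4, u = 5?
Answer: 46041/112 ≈ 411.08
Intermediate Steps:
t = 4 (t = 0 + 4 = 4)
p(n, I) = -3 - 6/(-6 + I) (p(n, I) = -3 + (-2 - 4)/(-6 + I) = -3 - 6/(-6 + I))
l = 9 (l = 3*(-1 + 4) = 3*3 = 9)
(l/(-48) + p(u, -8))*(-149) = (9/(-48) + 3*(4 - 1*(-8))/(-6 - 8))*(-149) = (9*(-1/48) + 3*(4 + 8)/(-14))*(-149) = (-3/16 + 3*(-1/14)*12)*(-149) = (-3/16 - 18/7)*(-149) = -309/112*(-149) = 46041/112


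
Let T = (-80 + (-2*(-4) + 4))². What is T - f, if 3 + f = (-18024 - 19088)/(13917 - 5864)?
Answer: 37298343/8053 ≈ 4631.6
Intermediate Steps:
f = -61271/8053 (f = -3 + (-18024 - 19088)/(13917 - 5864) = -3 - 37112/8053 = -61271/8053 ≈ -7.6085)
T = 4624 (T = (-80 + (8 + 4))² = (-80 + 12)² = (-68)² = 4624)
T - f = 4624 - 1*(-61271/8053) = 4624 + 61271/8053 = 37298343/8053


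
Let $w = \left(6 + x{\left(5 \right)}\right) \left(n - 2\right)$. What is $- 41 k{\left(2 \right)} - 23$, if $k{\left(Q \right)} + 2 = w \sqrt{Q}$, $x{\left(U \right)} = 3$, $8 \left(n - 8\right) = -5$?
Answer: $59 - \frac{15867 \sqrt{2}}{8} \approx -2745.9$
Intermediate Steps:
$n = \frac{59}{8}$ ($n = 8 + \frac{1}{8} \left(-5\right) = 8 - \frac{5}{8} = \frac{59}{8} \approx 7.375$)
$w = \frac{387}{8}$ ($w = \left(6 + 3\right) \left(\frac{59}{8} - 2\right) = 9 \cdot \frac{43}{8} = \frac{387}{8} \approx 48.375$)
$k{\left(Q \right)} = -2 + \frac{387 \sqrt{Q}}{8}$
$- 41 k{\left(2 \right)} - 23 = - 41 \left(-2 + \frac{387 \sqrt{2}}{8}\right) - 23 = \left(82 - \frac{15867 \sqrt{2}}{8}\right) - 23 = 59 - \frac{15867 \sqrt{2}}{8}$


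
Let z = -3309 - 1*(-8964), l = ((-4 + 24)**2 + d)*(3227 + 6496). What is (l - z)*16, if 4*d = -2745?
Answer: -44621820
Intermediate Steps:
d = -2745/4 (d = (1/4)*(-2745) = -2745/4 ≈ -686.25)
l = -11132835/4 (l = ((-4 + 24)**2 - 2745/4)*(3227 + 6496) = (20**2 - 2745/4)*9723 = (400 - 2745/4)*9723 = -1145/4*9723 = -11132835/4 ≈ -2.7832e+6)
z = 5655 (z = -3309 + 8964 = 5655)
(l - z)*16 = (-11132835/4 - 1*5655)*16 = (-11132835/4 - 5655)*16 = -11155455/4*16 = -44621820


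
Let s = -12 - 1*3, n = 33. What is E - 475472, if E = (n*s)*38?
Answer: -494282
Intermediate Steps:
s = -15 (s = -12 - 3 = -15)
E = -18810 (E = (33*(-15))*38 = -495*38 = -18810)
E - 475472 = -18810 - 475472 = -494282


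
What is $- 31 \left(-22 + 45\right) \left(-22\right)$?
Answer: $15686$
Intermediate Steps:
$- 31 \left(-22 + 45\right) \left(-22\right) = \left(-31\right) 23 \left(-22\right) = \left(-713\right) \left(-22\right) = 15686$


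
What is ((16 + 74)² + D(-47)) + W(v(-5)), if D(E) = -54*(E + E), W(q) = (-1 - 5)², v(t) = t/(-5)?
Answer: 13212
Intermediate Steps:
v(t) = -t/5 (v(t) = t*(-⅕) = -t/5)
W(q) = 36 (W(q) = (-6)² = 36)
D(E) = -108*E
((16 + 74)² + D(-47)) + W(v(-5)) = ((16 + 74)² - 108*(-47)) + 36 = (90² + 5076) + 36 = (8100 + 5076) + 36 = 13176 + 36 = 13212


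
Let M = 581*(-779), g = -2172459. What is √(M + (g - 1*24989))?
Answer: I*√2650047 ≈ 1627.9*I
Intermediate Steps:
M = -452599
√(M + (g - 1*24989)) = √(-452599 + (-2172459 - 1*24989)) = √(-452599 + (-2172459 - 24989)) = √(-452599 - 2197448) = √(-2650047) = I*√2650047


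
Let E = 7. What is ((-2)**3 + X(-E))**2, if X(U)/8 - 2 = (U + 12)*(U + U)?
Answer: 304704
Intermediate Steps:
X(U) = 16 + 16*U*(12 + U) (X(U) = 16 + 8*((U + 12)*(U + U)) = 16 + 8*((12 + U)*(2*U)) = 16 + 8*(2*U*(12 + U)) = 16 + 16*U*(12 + U))
((-2)**3 + X(-E))**2 = ((-2)**3 + (16 + 16*(-1*7)**2 + 192*(-1*7)))**2 = (-8 + (16 + 16*(-7)**2 + 192*(-7)))**2 = (-8 + (16 + 16*49 - 1344))**2 = (-8 + (16 + 784 - 1344))**2 = (-8 - 544)**2 = (-552)**2 = 304704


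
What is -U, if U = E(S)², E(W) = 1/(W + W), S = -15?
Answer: -1/900 ≈ -0.0011111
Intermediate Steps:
E(W) = 1/(2*W)
U = 1/900 (U = ((½)/(-15))² = ((½)*(-1/15))² = (-1/30)² = 1/900 ≈ 0.0011111)
-U = -1*1/900 = -1/900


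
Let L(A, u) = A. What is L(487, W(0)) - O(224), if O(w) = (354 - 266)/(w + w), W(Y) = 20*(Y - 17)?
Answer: 27261/56 ≈ 486.80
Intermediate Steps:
W(Y) = -340 + 20*Y (W(Y) = 20*(-17 + Y) = -340 + 20*Y)
O(w) = 44/w (O(w) = 88/((2*w)) = 88*(1/(2*w)) = 44/w)
L(487, W(0)) - O(224) = 487 - 44/224 = 487 - 1*11/56 = 487 - 11/56 = 27261/56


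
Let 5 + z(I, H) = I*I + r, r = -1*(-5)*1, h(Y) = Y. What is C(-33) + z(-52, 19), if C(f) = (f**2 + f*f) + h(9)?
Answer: 4891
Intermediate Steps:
r = 5 (r = 5*1 = 5)
z(I, H) = I**2 (z(I, H) = -5 + (I*I + 5) = -5 + (I**2 + 5) = -5 + (5 + I**2) = I**2)
C(f) = 9 + 2*f**2 (C(f) = (f**2 + f*f) + 9 = (f**2 + f**2) + 9 = 2*f**2 + 9 = 9 + 2*f**2)
C(-33) + z(-52, 19) = (9 + 2*(-33)**2) + (-52)**2 = (9 + 2*1089) + 2704 = (9 + 2178) + 2704 = 2187 + 2704 = 4891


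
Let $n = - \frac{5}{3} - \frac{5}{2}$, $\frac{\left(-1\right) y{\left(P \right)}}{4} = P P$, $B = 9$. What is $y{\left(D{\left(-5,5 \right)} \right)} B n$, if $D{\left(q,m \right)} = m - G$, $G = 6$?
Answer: $150$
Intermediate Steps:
$D{\left(q,m \right)} = -6 + m$ ($D{\left(q,m \right)} = m - 6 = -6 + m$)
$y{\left(P \right)} = - 4 P^{2}$ ($y{\left(P \right)} = - 4 P P = - 4 P^{2}$)
$n = - \frac{25}{6}$ ($n = \left(-5\right) \frac{1}{3} - \frac{5}{2} = - \frac{5}{3} - \frac{5}{2} = - \frac{25}{6} \approx -4.1667$)
$y{\left(D{\left(-5,5 \right)} \right)} B n = - 4 \left(-6 + 5\right)^{2} \cdot 9 \left(- \frac{25}{6}\right) = - 4 \left(-1\right)^{2} \cdot 9 \left(- \frac{25}{6}\right) = \left(-4\right) 1 \cdot 9 \left(- \frac{25}{6}\right) = \left(-4\right) 9 \left(- \frac{25}{6}\right) = \left(-36\right) \left(- \frac{25}{6}\right) = 150$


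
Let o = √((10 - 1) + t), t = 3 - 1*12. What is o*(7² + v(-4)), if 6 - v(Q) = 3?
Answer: 0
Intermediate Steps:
v(Q) = 3 (v(Q) = 6 - 1*3 = 6 - 3 = 3)
t = -9 (t = 3 - 12 = -9)
o = 0 (o = √((10 - 1) - 9) = √(9 - 9) = √0 = 0)
o*(7² + v(-4)) = 0*(7² + 3) = 0*(49 + 3) = 0*52 = 0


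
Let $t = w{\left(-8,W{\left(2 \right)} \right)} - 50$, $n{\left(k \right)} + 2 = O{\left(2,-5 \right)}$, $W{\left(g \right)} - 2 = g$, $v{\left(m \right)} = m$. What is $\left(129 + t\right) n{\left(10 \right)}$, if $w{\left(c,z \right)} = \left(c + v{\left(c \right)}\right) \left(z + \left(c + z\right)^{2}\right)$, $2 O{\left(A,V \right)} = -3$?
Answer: $\frac{1687}{2} \approx 843.5$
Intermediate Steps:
$O{\left(A,V \right)} = - \frac{3}{2}$ ($O{\left(A,V \right)} = \frac{1}{2} \left(-3\right) = - \frac{3}{2}$)
$W{\left(g \right)} = 2 + g$
$w{\left(c,z \right)} = 2 c \left(z + \left(c + z\right)^{2}\right)$ ($w{\left(c,z \right)} = \left(c + c\right) \left(z + \left(c + z\right)^{2}\right) = 2 c \left(z + \left(c + z\right)^{2}\right)$)
$n{\left(k \right)} = - \frac{7}{2}$ ($n{\left(k \right)} = -2 - \frac{3}{2} = - \frac{7}{2}$)
$t = -370$ ($t = 2 \left(-8\right) \left(\left(2 + 2\right) + \left(-8 + \left(2 + 2\right)\right)^{2}\right) - 50 = 2 \left(-8\right) \left(4 + \left(-8 + 4\right)^{2}\right) - 50 = 2 \left(-8\right) \left(4 + \left(-4\right)^{2}\right) - 50 = 2 \left(-8\right) \left(4 + 16\right) - 50 = 2 \left(-8\right) 20 - 50 = -320 - 50 = -370$)
$\left(129 + t\right) n{\left(10 \right)} = \left(129 - 370\right) \left(- \frac{7}{2}\right) = \left(-241\right) \left(- \frac{7}{2}\right) = \frac{1687}{2}$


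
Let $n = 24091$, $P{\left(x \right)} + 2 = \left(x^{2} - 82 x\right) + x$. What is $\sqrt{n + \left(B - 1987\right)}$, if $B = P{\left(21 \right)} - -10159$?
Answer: $\sqrt{31001} \approx 176.07$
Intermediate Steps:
$P{\left(x \right)} = -2 + x^{2} - 81 x$ ($P{\left(x \right)} = -2 + \left(\left(x^{2} - 82 x\right) + x\right) = -2 + \left(x^{2} - 81 x\right) = -2 + x^{2} - 81 x$)
$B = 8897$ ($B = \left(-2 + 21^{2} - 1701\right) - -10159 = \left(-2 + 441 - 1701\right) + 10159 = -1262 + 10159 = 8897$)
$\sqrt{n + \left(B - 1987\right)} = \sqrt{24091 + \left(8897 - 1987\right)} = \sqrt{24091 + 6910} = \sqrt{31001}$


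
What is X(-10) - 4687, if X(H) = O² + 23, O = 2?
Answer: -4660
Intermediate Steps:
X(H) = 27 (X(H) = 2² + 23 = 4 + 23 = 27)
X(-10) - 4687 = 27 - 4687 = -4660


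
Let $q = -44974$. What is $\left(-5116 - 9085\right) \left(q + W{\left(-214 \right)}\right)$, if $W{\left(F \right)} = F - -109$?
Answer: $640166879$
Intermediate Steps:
$W{\left(F \right)} = 109 + F$ ($W{\left(F \right)} = F + 109 = 109 + F$)
$\left(-5116 - 9085\right) \left(q + W{\left(-214 \right)}\right) = \left(-5116 - 9085\right) \left(-44974 + \left(109 - 214\right)\right) = - 14201 \left(-44974 - 105\right) = \left(-14201\right) \left(-45079\right) = 640166879$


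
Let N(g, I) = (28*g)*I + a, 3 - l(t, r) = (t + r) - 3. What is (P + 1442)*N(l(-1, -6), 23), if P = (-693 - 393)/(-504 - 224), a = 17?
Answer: 4407840659/364 ≈ 1.2109e+7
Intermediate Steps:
l(t, r) = 6 - r - t (l(t, r) = 3 - ((t + r) - 3) = 3 - ((r + t) - 3) = 3 - (-3 + r + t) = 3 + (3 - r - t) = 6 - r - t)
P = 543/364 (P = -1086/(-728) = -1086*(-1/728) = 543/364 ≈ 1.4918)
N(g, I) = 17 + 28*I*g (N(g, I) = (28*g)*I + 17 = 28*I*g + 17 = 17 + 28*I*g)
(P + 1442)*N(l(-1, -6), 23) = (543/364 + 1442)*(17 + 28*23*(6 - 1*(-6) - 1*(-1))) = 525431*(17 + 28*23*(6 + 6 + 1))/364 = 525431*(17 + 28*23*13)/364 = 525431*(17 + 8372)/364 = (525431/364)*8389 = 4407840659/364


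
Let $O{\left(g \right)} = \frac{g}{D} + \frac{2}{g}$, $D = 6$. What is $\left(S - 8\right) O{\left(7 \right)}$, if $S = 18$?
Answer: $\frac{305}{21} \approx 14.524$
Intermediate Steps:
$O{\left(g \right)} = \frac{2}{g} + \frac{g}{6}$ ($O{\left(g \right)} = \frac{g}{6} + \frac{2}{g} = \frac{2}{g} + \frac{g}{6}$)
$\left(S - 8\right) O{\left(7 \right)} = \left(18 - 8\right) \left(\frac{2}{7} + \frac{1}{6} \cdot 7\right) = 10 \left(2 \cdot \frac{1}{7} + \frac{7}{6}\right) = 10 \left(\frac{2}{7} + \frac{7}{6}\right) = 10 \cdot \frac{61}{42} = \frac{305}{21}$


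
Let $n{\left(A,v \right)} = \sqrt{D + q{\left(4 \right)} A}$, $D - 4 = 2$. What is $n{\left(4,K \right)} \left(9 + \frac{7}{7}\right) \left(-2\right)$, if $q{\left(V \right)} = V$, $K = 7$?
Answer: $- 20 \sqrt{22} \approx -93.808$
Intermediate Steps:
$D = 6$ ($D = 4 + 2 = 6$)
$n{\left(A,v \right)} = \sqrt{6 + 4 A}$
$n{\left(4,K \right)} \left(9 + \frac{7}{7}\right) \left(-2\right) = \sqrt{6 + 4 \cdot 4} \left(9 + \frac{7}{7}\right) \left(-2\right) = \sqrt{6 + 16} \left(9 + 7 \cdot \frac{1}{7}\right) \left(-2\right) = \sqrt{22} \left(9 + 1\right) \left(-2\right) = \sqrt{22} \cdot 10 \left(-2\right) = \sqrt{22} \left(-20\right) = - 20 \sqrt{22}$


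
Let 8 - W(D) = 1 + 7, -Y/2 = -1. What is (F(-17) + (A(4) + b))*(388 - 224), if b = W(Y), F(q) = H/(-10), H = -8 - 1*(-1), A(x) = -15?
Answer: -11726/5 ≈ -2345.2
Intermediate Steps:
Y = 2 (Y = -2*(-1) = 2)
H = -7 (H = -8 + 1 = -7)
F(q) = 7/10 (F(q) = -7/(-10) = -7*(-1/10) = 7/10)
W(D) = 0 (W(D) = 8 - (1 + 7) = 8 - 1*8 = 8 - 8 = 0)
b = 0
(F(-17) + (A(4) + b))*(388 - 224) = (7/10 + (-15 + 0))*(388 - 224) = (7/10 - 15)*164 = -143/10*164 = -11726/5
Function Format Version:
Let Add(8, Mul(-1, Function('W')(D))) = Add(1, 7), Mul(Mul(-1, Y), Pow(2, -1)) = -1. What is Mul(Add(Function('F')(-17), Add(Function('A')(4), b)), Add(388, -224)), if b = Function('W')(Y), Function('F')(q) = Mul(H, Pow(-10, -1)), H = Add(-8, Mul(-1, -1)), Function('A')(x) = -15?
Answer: Rational(-11726, 5) ≈ -2345.2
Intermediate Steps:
Y = 2 (Y = Mul(-2, -1) = 2)
H = -7 (H = Add(-8, 1) = -7)
Function('F')(q) = Rational(7, 10) (Function('F')(q) = Mul(-7, Pow(-10, -1)) = Mul(-7, Rational(-1, 10)) = Rational(7, 10))
Function('W')(D) = 0 (Function('W')(D) = Add(8, Mul(-1, Add(1, 7))) = Add(8, Mul(-1, 8)) = Add(8, -8) = 0)
b = 0
Mul(Add(Function('F')(-17), Add(Function('A')(4), b)), Add(388, -224)) = Mul(Add(Rational(7, 10), Add(-15, 0)), Add(388, -224)) = Mul(Add(Rational(7, 10), -15), 164) = Mul(Rational(-143, 10), 164) = Rational(-11726, 5)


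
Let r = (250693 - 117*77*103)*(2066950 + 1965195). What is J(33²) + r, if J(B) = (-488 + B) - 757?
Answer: -2730705687086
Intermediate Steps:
J(B) = -1245 + B
r = -2730705686930 (r = (250693 - 9009*103)*4032145 = (250693 - 927927)*4032145 = -677234*4032145 = -2730705686930)
J(33²) + r = (-1245 + 33²) - 2730705686930 = (-1245 + 1089) - 2730705686930 = -156 - 2730705686930 = -2730705687086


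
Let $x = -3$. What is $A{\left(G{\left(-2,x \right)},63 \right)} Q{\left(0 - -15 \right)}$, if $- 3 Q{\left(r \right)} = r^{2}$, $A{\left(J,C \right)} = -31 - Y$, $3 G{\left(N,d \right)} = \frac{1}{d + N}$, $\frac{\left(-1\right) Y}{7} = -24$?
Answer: $14925$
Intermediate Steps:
$Y = 168$ ($Y = \left(-7\right) \left(-24\right) = 168$)
$G{\left(N,d \right)} = \frac{1}{3 \left(N + d\right)}$ ($G{\left(N,d \right)} = \frac{1}{3 \left(d + N\right)} = \frac{1}{3 \left(N + d\right)}$)
$A{\left(J,C \right)} = -199$ ($A{\left(J,C \right)} = -31 - 168 = -199$)
$Q{\left(r \right)} = - \frac{r^{2}}{3}$
$A{\left(G{\left(-2,x \right)},63 \right)} Q{\left(0 - -15 \right)} = - 199 \left(- \frac{\left(0 - -15\right)^{2}}{3}\right) = - 199 \left(- \frac{\left(0 + 15\right)^{2}}{3}\right) = - 199 \left(- \frac{15^{2}}{3}\right) = - 199 \left(\left(- \frac{1}{3}\right) 225\right) = \left(-199\right) \left(-75\right) = 14925$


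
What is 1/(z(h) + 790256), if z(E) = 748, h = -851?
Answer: 1/791004 ≈ 1.2642e-6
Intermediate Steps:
1/(z(h) + 790256) = 1/(748 + 790256) = 1/791004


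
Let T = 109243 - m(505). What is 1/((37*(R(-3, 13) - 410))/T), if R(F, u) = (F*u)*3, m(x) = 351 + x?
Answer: -108387/19499 ≈ -5.5586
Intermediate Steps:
R(F, u) = 3*F*u
T = 108387 (T = 109243 - (351 + 505) = 109243 - 1*856 = 109243 - 856 = 108387)
1/((37*(R(-3, 13) - 410))/T) = 1/((37*(3*(-3)*13 - 410))/108387) = 1/((37*(-117 - 410))*(1/108387)) = 1/((37*(-527))*(1/108387)) = 1/(-19499*1/108387) = 1/(-19499/108387) = -108387/19499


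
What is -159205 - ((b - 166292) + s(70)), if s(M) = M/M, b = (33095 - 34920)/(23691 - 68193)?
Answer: 315339347/44502 ≈ 7086.0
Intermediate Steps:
b = 1825/44502 (b = -1825/(-44502) = -1825*(-1/44502) = 1825/44502 ≈ 0.041009)
s(M) = 1
-159205 - ((b - 166292) + s(70)) = -159205 - ((1825/44502 - 166292) + 1) = -159205 - (-7400324759/44502 + 1) = -159205 - 1*(-7400280257/44502) = -159205 + 7400280257/44502 = 315339347/44502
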